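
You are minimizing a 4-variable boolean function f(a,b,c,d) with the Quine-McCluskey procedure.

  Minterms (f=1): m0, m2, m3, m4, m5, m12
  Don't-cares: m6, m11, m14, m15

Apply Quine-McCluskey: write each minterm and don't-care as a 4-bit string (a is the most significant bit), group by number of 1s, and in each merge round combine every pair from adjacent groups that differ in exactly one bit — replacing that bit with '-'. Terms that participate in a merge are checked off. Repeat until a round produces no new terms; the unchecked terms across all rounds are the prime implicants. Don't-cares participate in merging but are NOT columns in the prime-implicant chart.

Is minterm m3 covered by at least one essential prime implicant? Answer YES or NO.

NO

Round 0: 0000✓ 0010✓ 0011✓ 0100✓ 0101✓ 0110✓ 1011✓ 1100✓ 1110✓ 1111✓
Round 1: -011 -100✓ -110✓ 0-00✓ 0-10✓ 00-0✓ 001- 01-0✓ 010- 1-11 11-0✓ 111-
Round 2: -1-0 0--0
PIs = {-011, -1-0, 0--0, 001-, 010-, 1-11, 111-}
Coverage chart:
  m0: 0--0 ←essential
  m2: 0--0,001-
  m3: -011,001-
  m4: -1-0,0--0,010-
  m5: 010- ←essential
  m12: -1-0 ←essential
Essential: -1-0, 0--0, 010-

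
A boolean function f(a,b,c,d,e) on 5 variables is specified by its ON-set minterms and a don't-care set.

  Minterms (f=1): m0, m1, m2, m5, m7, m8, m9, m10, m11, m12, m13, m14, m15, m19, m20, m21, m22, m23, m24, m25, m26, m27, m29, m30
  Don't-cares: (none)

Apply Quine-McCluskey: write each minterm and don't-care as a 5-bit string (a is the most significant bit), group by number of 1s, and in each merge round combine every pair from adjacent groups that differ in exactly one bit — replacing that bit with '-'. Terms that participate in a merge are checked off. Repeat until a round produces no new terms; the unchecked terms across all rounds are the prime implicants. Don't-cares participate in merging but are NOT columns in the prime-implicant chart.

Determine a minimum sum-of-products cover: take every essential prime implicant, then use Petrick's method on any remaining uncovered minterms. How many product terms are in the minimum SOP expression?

9

size-2^0 implicants → 00000(✓)  00001(✓)  00010(✓)  00101(✓)  00111(✓)  01000(✓)  01001(✓)  01010(✓)  01011(✓)  01100(✓)  01101(✓)  01110(✓)  01111(✓)  10011(✓)  10100(✓)  10101(✓)  10110(✓)  10111(✓)  11000(✓)  11001(✓)  11010(✓)  11011(✓)  11101(✓)  11110(✓)
size-2^1 implicants → -0101(✓)  -0111(✓)  -1000(✓)  -1001(✓)  -1010(✓)  -1011(✓)  -1101(✓)  -1110(✓)  0-000(✓)  0-001(✓)  0-010(✓)  0-101(✓)  0-111(✓)  00-01(✓)  000-0(✓)  0000-(✓)  001-1(✓)  01-00(✓)  01-01(✓)  01-10(✓)  01-11(✓)  010-0(✓)  010-1(✓)  0100-(✓)  0101-(✓)  011-0(✓)  011-1(✓)  0110-(✓)  0111-(✓)  1-011  1-101(✓)  1-110  10-11  101-0(✓)  101-1(✓)  1010-(✓)  1011-(✓)  11-01(✓)  11-10(✓)  110-0(✓)  110-1(✓)  1100-(✓)  1101-(✓)
size-2^2 implicants → --101  -01-1  -1-01  -1-10  -10-0(✓)  -10-1(✓)  -100-(✓)  -101-(✓)  0--01  0-0-0  0-00-  0-1-1  01--0(✓)  01--1(✓)  01-0-(✓)  01-1-(✓)  010--(✓)  011--(✓)  101--  110--(✓)
size-2^3 implicants → -10--  01---
Unchecked terms (primes): --101, -01-1, -1-01, -1-10, -10--, 0--01, 0-0-0, 0-00-, 0-1-1, 01---, 1-011, 1-110, 10-11, 101--
Minterm coverage:
  m0 ⊆ 0-0-0,0-00-
  m1 ⊆ 0--01,0-00-
  m2 ⊆ 0-0-0 [E]
  m5 ⊆ --101,-01-1,0--01,0-1-1
  m7 ⊆ -01-1,0-1-1
  m8 ⊆ -10--,0-0-0,0-00-,01---
  m9 ⊆ -1-01,-10--,0--01,0-00-,01---
  m10 ⊆ -1-10,-10--,0-0-0,01---
  m11 ⊆ -10--,01---
  m12 ⊆ 01--- [E]
  m13 ⊆ --101,-1-01,0--01,0-1-1,01---
  m14 ⊆ -1-10,01---
  m15 ⊆ 0-1-1,01---
  m19 ⊆ 1-011,10-11
  m20 ⊆ 101-- [E]
  m21 ⊆ --101,-01-1,101--
  m22 ⊆ 1-110,101--
  m23 ⊆ -01-1,10-11,101--
  m24 ⊆ -10-- [E]
  m25 ⊆ -1-01,-10--
  m26 ⊆ -1-10,-10--
  m27 ⊆ -10--,1-011
  m29 ⊆ --101,-1-01
  m30 ⊆ -1-10,1-110
E = {-10--, 0-0-0, 01---, 101--}
Petrick residual → --101, -01-1, -1-10, 0--01, 1-011
Cover = cd'e + b'ce + bde' + bc' + a'd'e + a'c'e' + a'b + ac'de + ab'c  |cover|=9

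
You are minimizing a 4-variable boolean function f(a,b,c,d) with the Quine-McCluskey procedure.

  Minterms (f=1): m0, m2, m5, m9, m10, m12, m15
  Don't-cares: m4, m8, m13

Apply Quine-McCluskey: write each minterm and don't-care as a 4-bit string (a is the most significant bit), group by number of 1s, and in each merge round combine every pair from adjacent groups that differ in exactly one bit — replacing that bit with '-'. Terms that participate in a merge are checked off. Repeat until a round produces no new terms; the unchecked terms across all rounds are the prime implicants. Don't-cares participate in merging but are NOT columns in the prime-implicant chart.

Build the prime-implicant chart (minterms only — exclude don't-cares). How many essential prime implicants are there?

4

Round 0: 0000✓ 0010✓ 0100✓ 0101✓ 1000✓ 1001✓ 1010✓ 1100✓ 1101✓ 1111✓
Round 1: -000✓ -010✓ -100✓ -101✓ 0-00✓ 00-0✓ 010-✓ 1-00✓ 1-01✓ 10-0✓ 100-✓ 11-1 110-✓
Round 2: --00 -0-0 -10- 1-0-
PIs = {--00, -0-0, -10-, 1-0-, 11-1}
Coverage chart:
  m0: --00,-0-0
  m2: -0-0 ←essential
  m5: -10- ←essential
  m9: 1-0- ←essential
  m10: -0-0 ←essential
  m12: --00,-10-,1-0-
  m15: 11-1 ←essential
Essential: -0-0, -10-, 1-0-, 11-1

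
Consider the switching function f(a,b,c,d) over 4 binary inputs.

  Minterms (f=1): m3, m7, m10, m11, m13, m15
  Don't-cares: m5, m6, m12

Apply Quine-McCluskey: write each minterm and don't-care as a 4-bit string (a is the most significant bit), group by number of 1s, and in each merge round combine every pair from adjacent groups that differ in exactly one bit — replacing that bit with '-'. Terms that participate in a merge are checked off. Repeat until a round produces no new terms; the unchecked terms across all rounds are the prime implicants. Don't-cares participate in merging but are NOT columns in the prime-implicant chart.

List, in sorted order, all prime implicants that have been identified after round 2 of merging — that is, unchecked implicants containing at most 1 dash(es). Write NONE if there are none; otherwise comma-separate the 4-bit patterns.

011-, 101-, 110-

size-2^0 implicants → 0011(✓)  0101(✓)  0110(✓)  0111(✓)  1010(✓)  1011(✓)  1100(✓)  1101(✓)  1111(✓)
size-2^1 implicants → -011(✓)  -101(✓)  -111(✓)  0-11(✓)  01-1(✓)  011-  1-11(✓)  101-  11-1(✓)  110-
size-2^2 implicants → --11  -1-1
Unchecked terms (primes): --11, -1-1, 011-, 101-, 110-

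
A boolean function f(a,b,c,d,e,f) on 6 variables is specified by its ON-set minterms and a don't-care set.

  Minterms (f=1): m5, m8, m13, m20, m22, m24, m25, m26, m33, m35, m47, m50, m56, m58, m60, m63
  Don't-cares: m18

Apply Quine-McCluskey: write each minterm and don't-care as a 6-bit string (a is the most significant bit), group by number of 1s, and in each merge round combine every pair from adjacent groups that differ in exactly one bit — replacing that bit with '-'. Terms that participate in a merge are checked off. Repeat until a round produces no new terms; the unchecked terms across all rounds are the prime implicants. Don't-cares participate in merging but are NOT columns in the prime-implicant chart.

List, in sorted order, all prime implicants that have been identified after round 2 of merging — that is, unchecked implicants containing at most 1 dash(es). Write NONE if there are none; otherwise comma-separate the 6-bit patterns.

0-1000, 00-101, 010-10, 0101-0, 01100-, 1-1111, 1000-1, 111-00

size-2^0 implicants → 000101(✓)  001000(✓)  001101(✓)  010010(✓)  010100(✓)  010110(✓)  011000(✓)  011001(✓)  011010(✓)  100001(✓)  100011(✓)  101111(✓)  110010(✓)  111000(✓)  111010(✓)  111100(✓)  111111(✓)
size-2^1 implicants → -10010(✓)  -11000(✓)  -11010(✓)  0-1000  00-101  01-010(✓)  010-10  0101-0  0110-0(✓)  01100-  1-1111  1000-1  11-010(✓)  111-00  1110-0(✓)
size-2^2 implicants → -1-010  -110-0
Unchecked terms (primes): -1-010, -110-0, 0-1000, 00-101, 010-10, 0101-0, 01100-, 1-1111, 1000-1, 111-00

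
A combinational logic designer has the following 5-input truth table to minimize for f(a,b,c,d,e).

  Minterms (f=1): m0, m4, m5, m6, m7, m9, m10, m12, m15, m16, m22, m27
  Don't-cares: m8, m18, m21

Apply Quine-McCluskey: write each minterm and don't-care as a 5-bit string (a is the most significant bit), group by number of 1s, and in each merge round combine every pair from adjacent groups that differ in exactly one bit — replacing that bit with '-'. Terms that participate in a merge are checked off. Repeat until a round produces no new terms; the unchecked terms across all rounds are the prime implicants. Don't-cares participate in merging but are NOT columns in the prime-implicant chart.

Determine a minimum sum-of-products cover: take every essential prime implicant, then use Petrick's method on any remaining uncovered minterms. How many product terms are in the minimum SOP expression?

size-2^0 implicants → 00000(✓)  00100(✓)  00101(✓)  00110(✓)  00111(✓)  01000(✓)  01001(✓)  01010(✓)  01100(✓)  01111(✓)  10000(✓)  10010(✓)  10101(✓)  10110(✓)  11011
size-2^1 implicants → -0000  -0101  -0110  0-000(✓)  0-100(✓)  0-111  00-00(✓)  001-0(✓)  001-1(✓)  0010-(✓)  0011-(✓)  01-00(✓)  010-0  0100-  10-10  100-0
size-2^2 implicants → 0--00  001--
Unchecked terms (primes): -0000, -0101, -0110, 0--00, 0-111, 001--, 010-0, 0100-, 10-10, 100-0, 11011
Minterm coverage:
  m0 ⊆ -0000,0--00
  m4 ⊆ 0--00,001--
  m5 ⊆ -0101,001--
  m6 ⊆ -0110,001--
  m7 ⊆ 0-111,001--
  m9 ⊆ 0100- [E]
  m10 ⊆ 010-0 [E]
  m12 ⊆ 0--00 [E]
  m15 ⊆ 0-111 [E]
  m16 ⊆ -0000,100-0
  m22 ⊆ -0110,10-10
  m27 ⊆ 11011 [E]
E = {0--00, 0-111, 010-0, 0100-, 11011}
Petrick residual → -0000, -0101, -0110
Cover = b'c'd'e' + b'cd'e + b'cde' + a'd'e' + a'cde + a'bc'e' + a'bc'd' + abc'de  |cover|=8

8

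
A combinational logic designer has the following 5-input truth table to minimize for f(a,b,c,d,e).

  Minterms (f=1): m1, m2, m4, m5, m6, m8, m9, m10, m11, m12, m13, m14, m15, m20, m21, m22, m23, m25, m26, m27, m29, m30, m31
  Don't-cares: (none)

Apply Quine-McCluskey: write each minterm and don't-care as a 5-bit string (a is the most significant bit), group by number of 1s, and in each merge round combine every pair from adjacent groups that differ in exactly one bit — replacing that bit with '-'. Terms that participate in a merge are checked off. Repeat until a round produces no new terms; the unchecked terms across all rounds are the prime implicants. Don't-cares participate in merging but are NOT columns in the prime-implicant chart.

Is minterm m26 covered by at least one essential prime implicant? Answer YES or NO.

[col 0] 00001*, 00010*, 00100*, 00101*, 00110*, 01000*, 01001*, 01010*, 01011*, 01100*, 01101*, 01110*, 01111*, 10100*, 10101*, 10110*, 10111*, 11001*, 11010*, 11011*, 11101*, 11110*, 11111*
[col 1] -0100*, -0101*, -0110*, -1001*, -1010*, -1011*, -1101*, -1110*, -1111*, 0-001*, 0-010*, 0-100*, 0-101*, 0-110*, 00-01*, 00-10*, 001-0*, 0010-*, 01-00*, 01-01*, 01-10*, 01-11*, 010-0*, 010-1*, 0100-*, 0101-*, 011-0*, 011-1*, 0110-*, 0111-*, 1-101*, 1-110*, 1-111*, 101-0*, 101-1*, 1010-*, 1011-*, 11-01*, 11-10*, 11-11*, 110-1*, 1101-*, 111-1*, 1111-*
[col 2] --101, --110, -01-0, -010-, -1-01*, -1-10*, -1-11*, -10-1*, -101-*, -11-1*, -111-*, 0--01, 0--10, 0-1-0, 0-10-, 01--0*, 01--1*, 01-0-*, 01-1-*, 010--*, 011--*, 1-1-1, 1-11-, 101--, 11--1*, 11-1-*
[col 3] -1--1, -1-1-, 01---
Prime implicants: --101, --110, -01-0, -010-, -1--1, -1-1-, 0--01, 0--10, 0-1-0, 0-10-, 01---, 1-1-1, 1-11-, 101--
PI chart (minterm → PIs covering it):
  1 | 0--01  (sole → essential)
  2 | 0--10  (sole → essential)
  4 | -01-0,-010-,0-1-0,0-10-
  5 | --101,-010-,0--01,0-10-
  6 | --110,-01-0,0--10,0-1-0
  8 | 01---  (sole → essential)
  9 | -1--1,0--01,01---
  10 | -1-1-,0--10,01---
  11 | -1--1,-1-1-,01---
  12 | 0-1-0,0-10-,01---
  13 | --101,-1--1,0--01,0-10-,01---
  14 | --110,-1-1-,0--10,0-1-0,01---
  15 | -1--1,-1-1-,01---
  20 | -01-0,-010-,101--
  21 | --101,-010-,1-1-1,101--
  22 | --110,-01-0,1-11-,101--
  23 | 1-1-1,1-11-,101--
  25 | -1--1  (sole → essential)
  26 | -1-1-  (sole → essential)
  27 | -1--1,-1-1-
  29 | --101,-1--1,1-1-1
  30 | --110,-1-1-,1-11-
  31 | -1--1,-1-1-,1-1-1,1-11-
Essential prime implicants: -1--1, -1-1-, 0--01, 0--10, 01---

YES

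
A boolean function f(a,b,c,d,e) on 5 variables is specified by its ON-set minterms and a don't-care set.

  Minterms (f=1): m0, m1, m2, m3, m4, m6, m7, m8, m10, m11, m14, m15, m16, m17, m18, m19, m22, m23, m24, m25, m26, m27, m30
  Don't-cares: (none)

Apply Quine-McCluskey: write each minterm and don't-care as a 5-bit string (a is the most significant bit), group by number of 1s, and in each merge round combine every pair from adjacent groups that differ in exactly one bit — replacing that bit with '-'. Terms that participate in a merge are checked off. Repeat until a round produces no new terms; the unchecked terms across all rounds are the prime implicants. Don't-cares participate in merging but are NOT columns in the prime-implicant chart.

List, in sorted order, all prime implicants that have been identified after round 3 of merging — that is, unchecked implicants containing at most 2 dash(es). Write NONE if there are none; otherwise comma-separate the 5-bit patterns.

Round 0: 00000✓ 00001✓ 00010✓ 00011✓ 00100✓ 00110✓ 00111✓ 01000✓ 01010✓ 01011✓ 01110✓ 01111✓ 10000✓ 10001✓ 10010✓ 10011✓ 10110✓ 10111✓ 11000✓ 11001✓ 11010✓ 11011✓ 11110✓
Round 1: -0000✓ -0001✓ -0010✓ -0011✓ -0110✓ -0111✓ -1000✓ -1010✓ -1011✓ -1110✓ 0-000✓ 0-010✓ 0-011✓ 0-110✓ 0-111✓ 00-00✓ 00-10✓ 00-11✓ 000-0✓ 000-1✓ 0000-✓ 0001-✓ 001-0✓ 0011-✓ 01-10✓ 01-11✓ 010-0✓ 0101-✓ 0111-✓ 1-000✓ 1-001✓ 1-010✓ 1-011✓ 1-110✓ 10-10✓ 10-11✓ 100-0✓ 100-1✓ 1000-✓ 1001-✓ 1011-✓ 11-10✓ 110-0✓ 110-1✓ 1100-✓ 1101-✓
Round 2: --000✓ --010✓ --011✓ --110✓ -0-10✓ -0-11✓ -00-0✓ -00-1✓ -000-✓ -001-✓ -011-✓ -1-10✓ -10-0✓ -101-✓ 0--10✓ 0--11✓ 0-0-0✓ 0-01-✓ 0-11-✓ 00--0 00-1-✓ 000--✓ 01-1-✓ 1--10✓ 1-0-0✓ 1-0-1✓ 1-00-✓ 1-01-✓ 10-1-✓ 100--✓ 110--✓
Round 3: ---10 --0-0 --01- -0-1- -00-- 0--1- 1-0--
PIs = {---10, --0-0, --01-, -0-1-, -00--, 0--1-, 00--0, 1-0--}

00--0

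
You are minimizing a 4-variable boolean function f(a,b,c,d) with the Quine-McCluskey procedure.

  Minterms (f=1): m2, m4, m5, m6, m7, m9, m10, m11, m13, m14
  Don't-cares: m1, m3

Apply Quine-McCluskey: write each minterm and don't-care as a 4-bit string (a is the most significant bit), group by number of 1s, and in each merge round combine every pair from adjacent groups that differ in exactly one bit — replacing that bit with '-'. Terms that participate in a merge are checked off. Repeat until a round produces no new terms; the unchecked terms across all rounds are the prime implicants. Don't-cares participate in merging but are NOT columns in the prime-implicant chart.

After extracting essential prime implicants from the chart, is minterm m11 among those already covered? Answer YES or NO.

NO

[col 0] 0001*, 0010*, 0011*, 0100*, 0101*, 0110*, 0111*, 1001*, 1010*, 1011*, 1101*, 1110*
[col 1] -001*, -010*, -011*, -101*, -110*, 0-01*, 0-10*, 0-11*, 00-1*, 001-*, 01-0*, 01-1*, 010-*, 011-*, 1-01*, 1-10*, 10-1*, 101-*
[col 2] --01, --10, -0-1, -01-, 0--1, 0-1-, 01--
Prime implicants: --01, --10, -0-1, -01-, 0--1, 0-1-, 01--
PI chart (minterm → PIs covering it):
  2 | --10,-01-,0-1-
  4 | 01--  (sole → essential)
  5 | --01,0--1,01--
  6 | --10,0-1-,01--
  7 | 0--1,0-1-,01--
  9 | --01,-0-1
  10 | --10,-01-
  11 | -0-1,-01-
  13 | --01  (sole → essential)
  14 | --10  (sole → essential)
Essential prime implicants: --01, --10, 01--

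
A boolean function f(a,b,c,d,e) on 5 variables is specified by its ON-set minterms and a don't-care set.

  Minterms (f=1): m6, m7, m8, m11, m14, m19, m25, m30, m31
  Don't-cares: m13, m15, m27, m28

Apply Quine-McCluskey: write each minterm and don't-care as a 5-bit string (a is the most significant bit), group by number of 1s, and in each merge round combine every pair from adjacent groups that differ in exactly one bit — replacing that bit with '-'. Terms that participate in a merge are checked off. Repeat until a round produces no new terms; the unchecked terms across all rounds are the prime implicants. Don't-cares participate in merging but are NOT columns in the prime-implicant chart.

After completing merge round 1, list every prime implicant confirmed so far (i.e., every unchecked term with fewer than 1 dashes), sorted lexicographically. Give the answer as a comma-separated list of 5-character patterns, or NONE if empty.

[col 0] 00110*, 00111*, 01000, 01011*, 01101*, 01110*, 01111*, 10011*, 11001*, 11011*, 11100*, 11110*, 11111*
[col 1] -1011*, -1110*, -1111*, 0-110*, 0-111*, 0011-*, 01-11*, 011-1, 0111-*, 1-011, 11-11*, 110-1, 111-0, 1111-*
[col 2] -1-11, -111-, 0-11-
Prime implicants: -1-11, -111-, 0-11-, 01000, 011-1, 1-011, 110-1, 111-0

01000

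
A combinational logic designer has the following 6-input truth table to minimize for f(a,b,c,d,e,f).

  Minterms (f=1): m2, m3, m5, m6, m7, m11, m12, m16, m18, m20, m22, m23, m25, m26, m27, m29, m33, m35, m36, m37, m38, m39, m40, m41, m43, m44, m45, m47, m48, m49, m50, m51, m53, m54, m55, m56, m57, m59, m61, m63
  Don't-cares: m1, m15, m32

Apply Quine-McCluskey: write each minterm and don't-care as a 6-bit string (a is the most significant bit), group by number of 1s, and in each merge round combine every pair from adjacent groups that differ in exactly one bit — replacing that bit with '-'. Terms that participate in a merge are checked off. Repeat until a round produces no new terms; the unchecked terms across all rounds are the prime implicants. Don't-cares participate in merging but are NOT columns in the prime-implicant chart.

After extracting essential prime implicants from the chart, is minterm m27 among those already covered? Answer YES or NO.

[col 0] 000001*, 000010*, 000011*, 000101*, 000110*, 000111*, 001011*, 001100*, 001111*, 010000*, 010010*, 010100*, 010110*, 010111*, 011001*, 011010*, 011011*, 011101*, 100000*, 100001*, 100011*, 100100*, 100101*, 100110*, 100111*, 101000*, 101001*, 101011*, 101100*, 101101*, 101111*, 110000*, 110001*, 110010*, 110011*, 110101*, 110110*, 110111*, 111000*, 111001*, 111011*, 111101*, 111111*
[col 1] -00001*, -00011*, -00101*, -00110*, -00111*, -01011*, -01100, -01111*, -10000*, -10010*, -10110*, -10111*, -11001*, -11011*, -11101*, 0-0010*, 0-0110*, 0-0111*, 0-1011*, 00-011*, 00-111*, 000-01*, 000-10*, 000-11*, 0000-1*, 00001-*, 0001-1*, 00011-*, 001-11*, 01-010, 010-00*, 010-10*, 0100-0*, 0101-0*, 01011-*, 011-01*, 0110-1*, 01101-, 1-0000*, 1-0001*, 1-0011*, 1-0101*, 1-0110*, 1-0111*, 1-1000*, 1-1001*, 1-1011*, 1-1101*, 1-1111*, 10-000*, 10-001*, 10-011*, 10-100*, 10-101*, 10-111*, 100-00*, 100-01*, 100-11*, 1000-1*, 10000-*, 1001-0*, 1001-1*, 10010-*, 10011-*, 101-00*, 101-01*, 101-11*, 1010-1*, 10100-*, 1011-1*, 10110-*, 11-000*, 11-001*, 11-011*, 11-101*, 11-111*, 110-01*, 110-10*, 110-11*, 1100-0*, 1100-1*, 11000-*, 11001-*, 1101-1*, 11011-*, 111-01*, 111-11*, 1110-1*, 11100-*, 1111-1*
[col 2] --0110*, --0111*, --1011, -0-011*, -0-111*, -00-01*, -00-11*, -000-1*, -001-1*, -0011-*, -01-11*, -10-10, -100-0, -1011-*, -11-01, -110-1, 0-0-10, 0-011-*, 00--11*, 000--1*, 000-1-, 010--0, 1--000*, 1--001*, 1--011*, 1--101*, 1--111*, 1-0-01*, 1-0-11*, 1-00-1*, 1-000-*, 1-01-1*, 1-011-*, 1-1-01*, 1-1-11*, 1-10-1*, 1-100-*, 1-11-1*, 10--00*, 10--01*, 10--11*, 10-0-1*, 10-00-*, 10-1-1*, 10-10-*, 100--1*, 100-0-*, 1001--, 101--1*, 101-0-*, 11--01*, 11--11*, 11-0-1*, 11-00-*, 11-1-1*, 110--1*, 110-1-, 1100--, 111--1*
[col 3] --011-, -0--11, -00--1, 1---01*, 1---11*, 1--0-1*, 1--00-, 1--1-1*, 1-0--1*, 1-1--1*, 10---1*, 10--0-, 11---1*
[col 4] 1----1
Prime implicants: --011-, --1011, -0--11, -00--1, -01100, -10-10, -100-0, -11-01, -110-1, 0-0-10, 000-1-, 01-010, 010--0, 01101-, 1----1, 1--00-, 10--0-, 1001--, 110-1-, 1100--
PI chart (minterm → PIs covering it):
  2 | 0-0-10,000-1-
  3 | -0--11,-00--1,000-1-
  5 | -00--1  (sole → essential)
  6 | --011-,0-0-10,000-1-
  7 | --011-,-0--11,-00--1,000-1-
  11 | --1011,-0--11
  12 | -01100  (sole → essential)
  16 | -100-0,010--0
  18 | -10-10,-100-0,0-0-10,01-010,010--0
  20 | 010--0  (sole → essential)
  22 | --011-,-10-10,0-0-10,010--0
  23 | --011-  (sole → essential)
  25 | -11-01,-110-1
  26 | 01-010,01101-
  27 | --1011,-110-1,01101-
  29 | -11-01  (sole → essential)
  33 | -00--1,1----1,1--00-,10--0-
  35 | -0--11,-00--1,1----1
  36 | 10--0-,1001--
  37 | -00--1,1----1,10--0-,1001--
  38 | --011-,1001--
  39 | --011-,-0--11,-00--1,1----1,1001--
  40 | 1--00-,10--0-
  41 | 1----1,1--00-,10--0-
  43 | --1011,-0--11,1----1
  44 | -01100,10--0-
  45 | 1----1,10--0-
  47 | -0--11,1----1
  48 | -100-0,1--00-,1100--
  49 | 1----1,1--00-,1100--
  50 | -10-10,-100-0,110-1-,1100--
  51 | 1----1,110-1-,1100--
  53 | 1----1  (sole → essential)
  54 | --011-,-10-10,110-1-
  55 | --011-,1----1,110-1-
  56 | 1--00-  (sole → essential)
  57 | -11-01,-110-1,1----1,1--00-
  59 | --1011,-110-1,1----1
  61 | -11-01,1----1
  63 | 1----1  (sole → essential)
Essential prime implicants: --011-, -00--1, -01100, -11-01, 010--0, 1----1, 1--00-

NO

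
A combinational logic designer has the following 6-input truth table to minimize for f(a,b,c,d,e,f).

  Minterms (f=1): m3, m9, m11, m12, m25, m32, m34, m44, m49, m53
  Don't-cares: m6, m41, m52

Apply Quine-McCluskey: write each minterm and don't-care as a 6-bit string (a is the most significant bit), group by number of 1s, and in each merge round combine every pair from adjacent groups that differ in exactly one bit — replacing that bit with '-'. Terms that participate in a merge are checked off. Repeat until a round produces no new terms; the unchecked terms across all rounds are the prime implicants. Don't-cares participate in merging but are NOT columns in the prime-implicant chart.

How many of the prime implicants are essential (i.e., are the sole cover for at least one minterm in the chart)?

Round 0: 000011✓ 000110 001001✓ 001011✓ 001100✓ 011001✓ 100000✓ 100010✓ 101001✓ 101100✓ 110001✓ 110100✓ 110101✓
Round 1: -01001 -01100 0-1001 00-011 0010-1 1000-0 110-01 11010-
PIs = {-01001, -01100, 0-1001, 00-011, 000110, 0010-1, 1000-0, 110-01, 11010-}
Coverage chart:
  m3: 00-011 ←essential
  m9: -01001,0-1001,0010-1
  m11: 00-011,0010-1
  m12: -01100 ←essential
  m25: 0-1001 ←essential
  m32: 1000-0 ←essential
  m34: 1000-0 ←essential
  m44: -01100 ←essential
  m49: 110-01 ←essential
  m53: 110-01,11010-
Essential: -01100, 0-1001, 00-011, 1000-0, 110-01

5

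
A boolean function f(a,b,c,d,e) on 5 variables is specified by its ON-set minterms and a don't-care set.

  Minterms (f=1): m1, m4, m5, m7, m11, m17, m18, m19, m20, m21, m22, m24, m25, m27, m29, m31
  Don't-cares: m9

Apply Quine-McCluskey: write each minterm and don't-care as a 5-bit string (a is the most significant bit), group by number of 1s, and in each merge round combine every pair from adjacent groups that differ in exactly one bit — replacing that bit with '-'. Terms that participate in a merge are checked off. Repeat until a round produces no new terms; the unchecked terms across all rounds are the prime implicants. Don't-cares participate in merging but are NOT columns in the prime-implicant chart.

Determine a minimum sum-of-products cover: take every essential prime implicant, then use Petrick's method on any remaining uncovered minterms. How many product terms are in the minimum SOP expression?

8

Round 0: 00001✓ 00100✓ 00101✓ 00111✓ 01001✓ 01011✓ 10001✓ 10010✓ 10011✓ 10100✓ 10101✓ 10110✓ 11000✓ 11001✓ 11011✓ 11101✓ 11111✓
Round 1: -0001✓ -0100✓ -0101✓ -1001✓ -1011✓ 0-001✓ 00-01✓ 001-1 0010-✓ 010-1✓ 1-001✓ 1-011✓ 1-101✓ 10-01✓ 10-10 100-1✓ 1001- 101-0 1010-✓ 11-01✓ 11-11✓ 110-1✓ 1100- 111-1✓
Round 2: --001 -0-01 -010- -10-1 1--01 1-0-1 11--1
PIs = {--001, -0-01, -010-, -10-1, 001-1, 1--01, 1-0-1, 10-10, 1001-, 101-0, 11--1, 1100-}
Coverage chart:
  m1: --001,-0-01
  m4: -010- ←essential
  m5: -0-01,-010-,001-1
  m7: 001-1 ←essential
  m11: -10-1 ←essential
  m17: --001,-0-01,1--01,1-0-1
  m18: 10-10,1001-
  m19: 1-0-1,1001-
  m20: -010-,101-0
  m21: -0-01,-010-,1--01
  m22: 10-10,101-0
  m24: 1100- ←essential
  m25: --001,-10-1,1--01,1-0-1,11--1,1100-
  m27: -10-1,1-0-1,11--1
  m29: 1--01,11--1
  m31: 11--1 ←essential
Essential: -010-, -10-1, 001-1, 11--1, 1100-
Petrick residual → --001, 1-0-1, 10-10
Min cover (8 terms): c'd'e + b'cd' + bc'e + a'b'ce + ac'e + ab'de' + abe + abc'd'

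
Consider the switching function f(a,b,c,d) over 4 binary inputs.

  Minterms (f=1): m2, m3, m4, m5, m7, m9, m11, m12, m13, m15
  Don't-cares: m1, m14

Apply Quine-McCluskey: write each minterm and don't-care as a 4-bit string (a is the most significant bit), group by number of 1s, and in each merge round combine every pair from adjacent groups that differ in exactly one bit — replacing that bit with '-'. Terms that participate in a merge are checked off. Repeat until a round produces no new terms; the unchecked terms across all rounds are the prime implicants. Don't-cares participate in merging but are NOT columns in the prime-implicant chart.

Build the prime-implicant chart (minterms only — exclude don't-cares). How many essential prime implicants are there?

[col 0] 0001*, 0010*, 0011*, 0100*, 0101*, 0111*, 1001*, 1011*, 1100*, 1101*, 1110*, 1111*
[col 1] -001*, -011*, -100*, -101*, -111*, 0-01*, 0-11*, 00-1*, 001-, 01-1*, 010-*, 1-01*, 1-11*, 10-1*, 11-0*, 11-1*, 110-*, 111-*
[col 2] --01*, --11*, -0-1*, -1-1*, -10-, 0--1*, 1--1*, 11--
[col 3] ---1
Prime implicants: ---1, -10-, 001-, 11--
PI chart (minterm → PIs covering it):
  2 | 001-  (sole → essential)
  3 | ---1,001-
  4 | -10-  (sole → essential)
  5 | ---1,-10-
  7 | ---1  (sole → essential)
  9 | ---1  (sole → essential)
  11 | ---1  (sole → essential)
  12 | -10-,11--
  13 | ---1,-10-,11--
  15 | ---1,11--
Essential prime implicants: ---1, -10-, 001-

3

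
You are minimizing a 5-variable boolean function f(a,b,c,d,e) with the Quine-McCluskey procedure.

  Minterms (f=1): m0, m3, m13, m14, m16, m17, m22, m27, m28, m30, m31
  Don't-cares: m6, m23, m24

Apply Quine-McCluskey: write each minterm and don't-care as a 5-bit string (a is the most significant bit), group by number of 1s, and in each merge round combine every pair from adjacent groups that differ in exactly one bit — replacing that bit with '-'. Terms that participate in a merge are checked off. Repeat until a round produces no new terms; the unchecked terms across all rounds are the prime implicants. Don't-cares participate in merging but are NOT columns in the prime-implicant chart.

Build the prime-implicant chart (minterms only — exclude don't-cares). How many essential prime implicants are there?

size-2^0 implicants → 00000(✓)  00011  00110(✓)  01101  01110(✓)  10000(✓)  10001(✓)  10110(✓)  10111(✓)  11000(✓)  11011(✓)  11100(✓)  11110(✓)  11111(✓)
size-2^1 implicants → -0000  -0110(✓)  -1110(✓)  0-110(✓)  1-000  1-110(✓)  1-111(✓)  1000-  1011-(✓)  11-00  11-11  111-0  1111-(✓)
size-2^2 implicants → --110  1-11-
Unchecked terms (primes): --110, -0000, 00011, 01101, 1-000, 1-11-, 1000-, 11-00, 11-11, 111-0
Minterm coverage:
  m0 ⊆ -0000 [E]
  m3 ⊆ 00011 [E]
  m13 ⊆ 01101 [E]
  m14 ⊆ --110 [E]
  m16 ⊆ -0000,1-000,1000-
  m17 ⊆ 1000- [E]
  m22 ⊆ --110,1-11-
  m27 ⊆ 11-11 [E]
  m28 ⊆ 11-00,111-0
  m30 ⊆ --110,1-11-,111-0
  m31 ⊆ 1-11-,11-11
E = {--110, -0000, 00011, 01101, 1000-, 11-11}

6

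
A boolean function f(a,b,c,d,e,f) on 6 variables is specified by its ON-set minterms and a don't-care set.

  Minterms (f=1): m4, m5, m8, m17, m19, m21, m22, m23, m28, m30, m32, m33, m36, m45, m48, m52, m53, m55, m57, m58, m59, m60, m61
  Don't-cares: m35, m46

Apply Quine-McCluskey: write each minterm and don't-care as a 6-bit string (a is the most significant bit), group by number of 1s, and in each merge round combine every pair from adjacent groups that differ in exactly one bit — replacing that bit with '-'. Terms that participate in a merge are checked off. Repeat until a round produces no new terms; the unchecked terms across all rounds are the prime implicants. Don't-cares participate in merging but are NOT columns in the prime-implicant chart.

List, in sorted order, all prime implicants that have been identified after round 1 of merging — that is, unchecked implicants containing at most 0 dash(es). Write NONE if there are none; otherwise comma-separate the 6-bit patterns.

001000, 101110

[col 0] 000100*, 000101*, 001000, 010001*, 010011*, 010101*, 010110*, 010111*, 011100*, 011110*, 100000*, 100001*, 100011*, 100100*, 101101*, 101110, 110000*, 110100*, 110101*, 110111*, 111001*, 111010*, 111011*, 111100*, 111101*
[col 1] -00100, -10101*, -10111*, -11100, 0-0101, 00010-, 01-110, 010-01*, 010-11*, 0100-1*, 0101-1*, 01011-, 0111-0, 1-0000*, 1-0100*, 1-1101, 100-00*, 1000-1, 10000-, 11-100*, 11-101*, 110-00*, 1101-1*, 11010-*, 111-01, 1110-1, 11101-, 11110-*
[col 2] -101-1, 010--1, 1-0-00, 11-10-
Prime implicants: -00100, -101-1, -11100, 0-0101, 00010-, 001000, 01-110, 010--1, 01011-, 0111-0, 1-0-00, 1-1101, 1000-1, 10000-, 101110, 11-10-, 111-01, 1110-1, 11101-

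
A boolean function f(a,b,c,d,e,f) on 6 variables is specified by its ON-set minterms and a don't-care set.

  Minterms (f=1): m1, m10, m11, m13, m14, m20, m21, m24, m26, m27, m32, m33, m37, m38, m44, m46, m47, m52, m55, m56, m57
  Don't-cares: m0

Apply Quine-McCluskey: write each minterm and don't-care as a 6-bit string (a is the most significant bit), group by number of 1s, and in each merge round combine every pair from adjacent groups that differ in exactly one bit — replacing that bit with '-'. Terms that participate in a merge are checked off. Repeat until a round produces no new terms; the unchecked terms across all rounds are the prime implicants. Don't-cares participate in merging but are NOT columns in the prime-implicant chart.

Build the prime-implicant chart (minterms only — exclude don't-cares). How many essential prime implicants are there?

[col 0] 000000*, 000001*, 001010*, 001011*, 001101, 001110*, 010100*, 010101*, 011000*, 011010*, 011011*, 100000*, 100001*, 100101*, 100110*, 101100*, 101110*, 101111*, 110100*, 110111, 111000*, 111001*
[col 1] -00000*, -00001*, -01110, -10100, -11000, 0-1010*, 0-1011*, 00000-*, 001-10, 00101-*, 01010-, 0110-0, 01101-*, 10-110, 100-01, 10000-*, 1011-0, 10111-, 11100-
[col 2] -0000-, 0-101-
Prime implicants: -0000-, -01110, -10100, -11000, 0-101-, 001-10, 001101, 01010-, 0110-0, 10-110, 100-01, 1011-0, 10111-, 110111, 11100-
PI chart (minterm → PIs covering it):
  1 | -0000-  (sole → essential)
  10 | 0-101-,001-10
  11 | 0-101-  (sole → essential)
  13 | 001101  (sole → essential)
  14 | -01110,001-10
  20 | -10100,01010-
  21 | 01010-  (sole → essential)
  24 | -11000,0110-0
  26 | 0-101-,0110-0
  27 | 0-101-  (sole → essential)
  32 | -0000-  (sole → essential)
  33 | -0000-,100-01
  37 | 100-01  (sole → essential)
  38 | 10-110  (sole → essential)
  44 | 1011-0  (sole → essential)
  46 | -01110,10-110,1011-0,10111-
  47 | 10111-  (sole → essential)
  52 | -10100  (sole → essential)
  55 | 110111  (sole → essential)
  56 | -11000,11100-
  57 | 11100-  (sole → essential)
Essential prime implicants: -0000-, -10100, 0-101-, 001101, 01010-, 10-110, 100-01, 1011-0, 10111-, 110111, 11100-

11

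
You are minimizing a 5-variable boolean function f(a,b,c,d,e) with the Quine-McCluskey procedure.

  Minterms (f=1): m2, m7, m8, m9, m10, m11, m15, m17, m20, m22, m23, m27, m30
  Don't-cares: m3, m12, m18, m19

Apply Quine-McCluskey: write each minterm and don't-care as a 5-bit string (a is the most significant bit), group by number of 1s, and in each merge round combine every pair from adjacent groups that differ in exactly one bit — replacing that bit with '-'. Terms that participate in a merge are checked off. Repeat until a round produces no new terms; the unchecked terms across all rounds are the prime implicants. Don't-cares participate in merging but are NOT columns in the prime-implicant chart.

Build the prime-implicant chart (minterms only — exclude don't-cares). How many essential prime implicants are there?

size-2^0 implicants → 00010(✓)  00011(✓)  00111(✓)  01000(✓)  01001(✓)  01010(✓)  01011(✓)  01100(✓)  01111(✓)  10001(✓)  10010(✓)  10011(✓)  10100(✓)  10110(✓)  10111(✓)  11011(✓)  11110(✓)
size-2^1 implicants → -0010(✓)  -0011(✓)  -0111(✓)  -1011(✓)  0-010(✓)  0-011(✓)  0-111(✓)  00-11(✓)  0001-(✓)  01-00  01-11(✓)  010-0(✓)  010-1(✓)  0100-(✓)  0101-(✓)  1-011(✓)  1-110  10-10(✓)  10-11(✓)  100-1  1001-(✓)  101-0  1011-(✓)
size-2^2 implicants → --011  -0-11  -001-  0--11  0-01-  010--  10-1-
Unchecked terms (primes): --011, -0-11, -001-, 0--11, 0-01-, 01-00, 010--, 1-110, 10-1-, 100-1, 101-0
Minterm coverage:
  m2 ⊆ -001-,0-01-
  m7 ⊆ -0-11,0--11
  m8 ⊆ 01-00,010--
  m9 ⊆ 010-- [E]
  m10 ⊆ 0-01-,010--
  m11 ⊆ --011,0--11,0-01-,010--
  m15 ⊆ 0--11 [E]
  m17 ⊆ 100-1 [E]
  m20 ⊆ 101-0 [E]
  m22 ⊆ 1-110,10-1-,101-0
  m23 ⊆ -0-11,10-1-
  m27 ⊆ --011 [E]
  m30 ⊆ 1-110 [E]
E = {--011, 0--11, 010--, 1-110, 100-1, 101-0}

6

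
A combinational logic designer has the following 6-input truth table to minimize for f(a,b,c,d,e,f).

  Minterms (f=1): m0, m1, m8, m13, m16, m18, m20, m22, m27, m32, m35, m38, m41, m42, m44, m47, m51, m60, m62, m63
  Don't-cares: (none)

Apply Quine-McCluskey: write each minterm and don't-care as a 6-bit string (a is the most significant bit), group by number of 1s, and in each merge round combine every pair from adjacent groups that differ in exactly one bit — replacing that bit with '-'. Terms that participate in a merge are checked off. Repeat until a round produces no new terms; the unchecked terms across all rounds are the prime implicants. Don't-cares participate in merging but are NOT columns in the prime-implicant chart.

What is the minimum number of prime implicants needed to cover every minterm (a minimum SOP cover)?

13

size-2^0 implicants → 000000(✓)  000001(✓)  001000(✓)  001101  010000(✓)  010010(✓)  010100(✓)  010110(✓)  011011  100000(✓)  100011(✓)  100110  101001  101010  101100(✓)  101111(✓)  110011(✓)  111100(✓)  111110(✓)  111111(✓)
size-2^1 implicants → -00000  0-0000  00-000  00000-  010-00(✓)  010-10(✓)  0100-0(✓)  0101-0(✓)  1-0011  1-1100  1-1111  1111-0  11111-
size-2^2 implicants → 010--0
Unchecked terms (primes): -00000, 0-0000, 00-000, 00000-, 001101, 010--0, 011011, 1-0011, 1-1100, 1-1111, 100110, 101001, 101010, 1111-0, 11111-
Minterm coverage:
  m0 ⊆ -00000,0-0000,00-000,00000-
  m1 ⊆ 00000- [E]
  m8 ⊆ 00-000 [E]
  m13 ⊆ 001101 [E]
  m16 ⊆ 0-0000,010--0
  m18 ⊆ 010--0 [E]
  m20 ⊆ 010--0 [E]
  m22 ⊆ 010--0 [E]
  m27 ⊆ 011011 [E]
  m32 ⊆ -00000 [E]
  m35 ⊆ 1-0011 [E]
  m38 ⊆ 100110 [E]
  m41 ⊆ 101001 [E]
  m42 ⊆ 101010 [E]
  m44 ⊆ 1-1100 [E]
  m47 ⊆ 1-1111 [E]
  m51 ⊆ 1-0011 [E]
  m60 ⊆ 1-1100,1111-0
  m62 ⊆ 1111-0,11111-
  m63 ⊆ 1-1111,11111-
E = {-00000, 00-000, 00000-, 001101, 010--0, 011011, 1-0011, 1-1100, 1-1111, 100110, 101001, 101010}
Petrick residual → 1111-0
Cover = b'c'd'e'f' + a'b'd'e'f' + a'b'c'd'e' + a'b'cde'f + a'bc'f' + a'bcd'ef + ac'd'ef + acde'f' + acdef + ab'c'def' + ab'cd'e'f + ab'cd'ef' + abcdf'  |cover|=13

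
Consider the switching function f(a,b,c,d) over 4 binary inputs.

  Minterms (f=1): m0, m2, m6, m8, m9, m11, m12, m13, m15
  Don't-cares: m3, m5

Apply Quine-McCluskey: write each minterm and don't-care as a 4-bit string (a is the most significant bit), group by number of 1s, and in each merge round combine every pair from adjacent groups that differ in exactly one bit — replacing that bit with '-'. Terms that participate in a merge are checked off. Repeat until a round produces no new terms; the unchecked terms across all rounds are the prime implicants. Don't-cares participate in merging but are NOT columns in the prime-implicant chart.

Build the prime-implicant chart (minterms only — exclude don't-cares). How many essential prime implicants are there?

3

size-2^0 implicants → 0000(✓)  0010(✓)  0011(✓)  0101(✓)  0110(✓)  1000(✓)  1001(✓)  1011(✓)  1100(✓)  1101(✓)  1111(✓)
size-2^1 implicants → -000  -011  -101  0-10  00-0  001-  1-00(✓)  1-01(✓)  1-11(✓)  10-1(✓)  100-(✓)  11-1(✓)  110-(✓)
size-2^2 implicants → 1--1  1-0-
Unchecked terms (primes): -000, -011, -101, 0-10, 00-0, 001-, 1--1, 1-0-
Minterm coverage:
  m0 ⊆ -000,00-0
  m2 ⊆ 0-10,00-0,001-
  m6 ⊆ 0-10 [E]
  m8 ⊆ -000,1-0-
  m9 ⊆ 1--1,1-0-
  m11 ⊆ -011,1--1
  m12 ⊆ 1-0- [E]
  m13 ⊆ -101,1--1,1-0-
  m15 ⊆ 1--1 [E]
E = {0-10, 1--1, 1-0-}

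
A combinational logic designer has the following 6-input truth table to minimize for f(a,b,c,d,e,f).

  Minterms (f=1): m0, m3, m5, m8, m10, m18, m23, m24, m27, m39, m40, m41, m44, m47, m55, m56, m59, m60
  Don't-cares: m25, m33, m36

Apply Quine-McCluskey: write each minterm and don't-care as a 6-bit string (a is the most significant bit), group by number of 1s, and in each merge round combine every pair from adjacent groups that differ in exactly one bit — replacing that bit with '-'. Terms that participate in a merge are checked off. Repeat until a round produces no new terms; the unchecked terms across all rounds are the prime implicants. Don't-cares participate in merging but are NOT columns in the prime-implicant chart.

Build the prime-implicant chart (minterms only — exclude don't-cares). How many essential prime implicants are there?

[col 0] 000000*, 000011, 000101, 001000*, 001010*, 010010, 010111*, 011000*, 011001*, 011011*, 100001*, 100100*, 100111*, 101000*, 101001*, 101100*, 101111*, 110111*, 111000*, 111011*, 111100*
[col 1] -01000*, -10111, -11000*, -11011, 0-1000*, 00-000, 0010-0, 0110-1, 01100-, 1-0111, 1-1000*, 1-1100*, 10-001, 10-100, 10-111, 101-00*, 10100-, 111-00*
[col 2] --1000, 1-1-00
Prime implicants: --1000, -10111, -11011, 00-000, 000011, 000101, 0010-0, 010010, 0110-1, 01100-, 1-0111, 1-1-00, 10-001, 10-100, 10-111, 10100-
PI chart (minterm → PIs covering it):
  0 | 00-000  (sole → essential)
  3 | 000011  (sole → essential)
  5 | 000101  (sole → essential)
  8 | --1000,00-000,0010-0
  10 | 0010-0  (sole → essential)
  18 | 010010  (sole → essential)
  23 | -10111  (sole → essential)
  24 | --1000,01100-
  27 | -11011,0110-1
  39 | 1-0111,10-111
  40 | --1000,1-1-00,10100-
  41 | 10-001,10100-
  44 | 1-1-00,10-100
  47 | 10-111  (sole → essential)
  55 | -10111,1-0111
  56 | --1000,1-1-00
  59 | -11011  (sole → essential)
  60 | 1-1-00  (sole → essential)
Essential prime implicants: -10111, -11011, 00-000, 000011, 000101, 0010-0, 010010, 1-1-00, 10-111

9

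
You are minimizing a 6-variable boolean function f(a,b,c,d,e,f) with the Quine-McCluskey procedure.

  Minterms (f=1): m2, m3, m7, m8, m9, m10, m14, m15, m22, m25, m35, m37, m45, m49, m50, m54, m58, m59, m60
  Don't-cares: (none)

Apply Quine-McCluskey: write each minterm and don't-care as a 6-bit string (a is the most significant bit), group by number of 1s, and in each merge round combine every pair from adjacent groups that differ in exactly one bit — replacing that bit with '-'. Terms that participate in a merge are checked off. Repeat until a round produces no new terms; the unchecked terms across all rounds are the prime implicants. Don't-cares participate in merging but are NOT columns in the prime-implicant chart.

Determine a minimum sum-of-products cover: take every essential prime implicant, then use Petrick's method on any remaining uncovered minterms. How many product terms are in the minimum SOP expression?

size-2^0 implicants → 000010(✓)  000011(✓)  000111(✓)  001000(✓)  001001(✓)  001010(✓)  001110(✓)  001111(✓)  010110(✓)  011001(✓)  100011(✓)  100101(✓)  101101(✓)  110001  110010(✓)  110110(✓)  111010(✓)  111011(✓)  111100
size-2^1 implicants → -00011  -10110  0-1001  00-010  00-111  000-11  00001-  001-10  0010-0  00100-  00111-  10-101  11-010  110-10  11101-
Unchecked terms (primes): -00011, -10110, 0-1001, 00-010, 00-111, 000-11, 00001-, 001-10, 0010-0, 00100-, 00111-, 10-101, 11-010, 110-10, 110001, 11101-, 111100
Minterm coverage:
  m2 ⊆ 00-010,00001-
  m3 ⊆ -00011,000-11,00001-
  m7 ⊆ 00-111,000-11
  m8 ⊆ 0010-0,00100-
  m9 ⊆ 0-1001,00100-
  m10 ⊆ 00-010,001-10,0010-0
  m14 ⊆ 001-10,00111-
  m15 ⊆ 00-111,00111-
  m22 ⊆ -10110 [E]
  m25 ⊆ 0-1001 [E]
  m35 ⊆ -00011 [E]
  m37 ⊆ 10-101 [E]
  m45 ⊆ 10-101 [E]
  m49 ⊆ 110001 [E]
  m50 ⊆ 11-010,110-10
  m54 ⊆ -10110,110-10
  m58 ⊆ 11-010,11101-
  m59 ⊆ 11101- [E]
  m60 ⊆ 111100 [E]
E = {-00011, -10110, 0-1001, 10-101, 110001, 11101-, 111100}
Petrick residual → 00-010, 00-111, 001-10, 0010-0, 11-010
Cover = b'c'd'ef + bc'def' + a'cd'e'f + a'b'd'ef' + a'b'def + a'b'cef' + a'b'cd'f' + ab'de'f + abd'ef' + abc'd'e'f + abcd'e + abcde'f'  |cover|=12

12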